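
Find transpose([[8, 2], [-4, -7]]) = [[8, -4], [2, -7]]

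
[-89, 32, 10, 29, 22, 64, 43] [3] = 29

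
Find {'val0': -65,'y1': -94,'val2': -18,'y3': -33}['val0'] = -65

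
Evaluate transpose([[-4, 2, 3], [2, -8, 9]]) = [[-4, 2], [2, -8], [3, 9]]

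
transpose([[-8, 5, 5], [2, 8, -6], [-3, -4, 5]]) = [[-8, 2, -3], [5, 8, -4], [5, -6, 5]]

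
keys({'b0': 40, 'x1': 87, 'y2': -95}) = ['b0', 'x1', 'y2']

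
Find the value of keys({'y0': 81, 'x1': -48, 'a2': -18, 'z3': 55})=['y0', 'x1', 'a2', 'z3']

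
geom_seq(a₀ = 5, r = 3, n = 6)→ [5, 15, 45, 135, 405, 1215]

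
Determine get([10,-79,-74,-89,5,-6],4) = 5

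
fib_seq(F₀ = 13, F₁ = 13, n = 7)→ [13, 13, 26, 39, 65, 104, 169]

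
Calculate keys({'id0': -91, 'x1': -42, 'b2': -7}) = ['id0', 'x1', 'b2']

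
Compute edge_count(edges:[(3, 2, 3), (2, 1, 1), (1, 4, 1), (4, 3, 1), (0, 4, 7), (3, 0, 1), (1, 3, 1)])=7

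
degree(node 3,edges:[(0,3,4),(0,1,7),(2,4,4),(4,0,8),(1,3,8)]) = 2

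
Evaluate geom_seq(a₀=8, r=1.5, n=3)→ [8.0, 12.0, 18.0]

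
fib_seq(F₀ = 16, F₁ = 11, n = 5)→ F_2 = F_1 + F_0 = 27
F_3 = F_2 + F_1 = 38
F_4 = F_3 + F_2 = 65
= [16, 11, 27, 38, 65]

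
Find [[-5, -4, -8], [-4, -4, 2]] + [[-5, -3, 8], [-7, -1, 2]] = [[-10, -7, 0], [-11, -5, 4]]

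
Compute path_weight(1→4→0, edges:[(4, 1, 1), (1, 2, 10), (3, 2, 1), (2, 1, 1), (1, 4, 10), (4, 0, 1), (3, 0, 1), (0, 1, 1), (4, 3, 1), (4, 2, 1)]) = w(1→4)=10 + w(4→0)=1
= 11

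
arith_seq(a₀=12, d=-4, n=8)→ a_0 = 12 + 0*-4 = 12
a_1 = 12 + 1*-4 = 8
a_2 = 12 + 2*-4 = 4
...
= [12, 8, 4, 0, -4, -8, -12, -16]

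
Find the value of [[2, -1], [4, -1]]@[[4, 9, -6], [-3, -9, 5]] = [[11, 27, -17], [19, 45, -29]]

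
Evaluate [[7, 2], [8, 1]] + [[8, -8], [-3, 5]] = [[15, -6], [5, 6]]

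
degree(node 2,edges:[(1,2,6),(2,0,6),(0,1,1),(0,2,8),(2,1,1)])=incident: (1,2), (2,0), (0,2), (2,1)
= 4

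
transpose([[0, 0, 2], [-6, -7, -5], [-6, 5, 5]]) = [[0, -6, -6], [0, -7, 5], [2, -5, 5]]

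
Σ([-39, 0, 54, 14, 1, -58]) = (-39) + 0 + 54 + 14 + 1 + (-58)
= -28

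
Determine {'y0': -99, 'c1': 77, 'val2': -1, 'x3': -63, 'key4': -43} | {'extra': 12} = {'y0': -99, 'c1': 77, 'val2': -1, 'x3': -63, 'key4': -43, 'extra': 12}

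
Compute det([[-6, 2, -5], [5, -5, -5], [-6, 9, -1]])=-305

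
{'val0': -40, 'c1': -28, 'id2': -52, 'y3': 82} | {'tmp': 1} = {'val0': -40, 'c1': -28, 'id2': -52, 'y3': 82, 'tmp': 1}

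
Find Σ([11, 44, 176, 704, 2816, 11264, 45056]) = 11 + 44 + 176 + 704 + 2816 + 11264 + 45056
= 60071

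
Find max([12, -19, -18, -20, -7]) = 12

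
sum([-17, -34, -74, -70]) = (-17) + (-34) + (-74) + (-70)
= -195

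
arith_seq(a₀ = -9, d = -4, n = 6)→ [-9, -13, -17, -21, -25, -29]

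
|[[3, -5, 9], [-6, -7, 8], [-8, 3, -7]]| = (1)*(3)*det([[-7, 8], [3, -7]]) + (-1)*(-5)*det([[-6, 8], [-8, -7]]) + (1)*(9)*det([[-6, -7], [-8, 3]])
= 75 + 530 + -666
= -61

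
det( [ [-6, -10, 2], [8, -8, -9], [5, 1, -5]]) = (1)*(-6)*det([[-8, -9], [1, -5]]) + (-1)*(-10)*det([[8, -9], [5, -5]]) + (1)*(2)*det([[8, -8], [5, 1]])
= -294 + 50 + 96
= -148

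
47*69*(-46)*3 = -447534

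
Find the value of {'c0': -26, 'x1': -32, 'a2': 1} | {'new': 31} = {'c0': -26, 'x1': -32, 'a2': 1, 'new': 31}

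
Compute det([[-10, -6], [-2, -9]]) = (-10)*(-9) - (-6)*(-2)
= 78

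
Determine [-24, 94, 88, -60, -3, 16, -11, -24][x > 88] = keep x where x > 88: -24✗, 94✓, 88✗, -60✗, -3✗, 16✗, -11✗, -24✗
= [94]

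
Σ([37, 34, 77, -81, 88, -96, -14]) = 37 + 34 + 77 + (-81) + 88 + (-96) + (-14)
= 45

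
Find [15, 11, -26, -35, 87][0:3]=[15, 11, -26]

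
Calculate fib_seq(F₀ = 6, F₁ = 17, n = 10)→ F_2 = F_1 + F_0 = 23
F_3 = F_2 + F_1 = 40
F_4 = F_3 + F_2 = 63
...
= [6, 17, 23, 40, 63, 103, 166, 269, 435, 704]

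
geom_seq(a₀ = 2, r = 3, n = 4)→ a_0 = 2*3^0 = 2
a_1 = 2*3^1 = 6
a_2 = 2*3^2 = 18
...
= [2, 6, 18, 54]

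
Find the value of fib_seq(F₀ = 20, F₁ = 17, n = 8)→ [20, 17, 37, 54, 91, 145, 236, 381]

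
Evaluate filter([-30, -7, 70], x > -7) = keep x where x > -7: -30✗, -7✗, 70✓
= [70]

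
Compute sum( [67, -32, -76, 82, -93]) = 67 + (-32) + (-76) + 82 + (-93)
= -52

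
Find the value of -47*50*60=-141000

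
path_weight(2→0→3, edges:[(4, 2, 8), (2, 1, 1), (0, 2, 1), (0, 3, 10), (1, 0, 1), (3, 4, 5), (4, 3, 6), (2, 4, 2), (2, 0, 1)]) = w(2→0)=1 + w(0→3)=10
= 11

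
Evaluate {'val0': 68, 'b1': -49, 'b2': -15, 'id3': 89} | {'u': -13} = {'val0': 68, 'b1': -49, 'b2': -15, 'id3': 89, 'u': -13}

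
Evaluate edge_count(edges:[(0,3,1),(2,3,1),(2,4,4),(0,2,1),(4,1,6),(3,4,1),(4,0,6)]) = 7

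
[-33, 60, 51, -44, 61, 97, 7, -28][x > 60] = [61, 97]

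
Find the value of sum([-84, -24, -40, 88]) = -60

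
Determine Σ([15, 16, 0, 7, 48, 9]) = 95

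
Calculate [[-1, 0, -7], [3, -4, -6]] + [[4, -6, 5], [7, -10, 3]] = [[3, -6, -2], [10, -14, -3]]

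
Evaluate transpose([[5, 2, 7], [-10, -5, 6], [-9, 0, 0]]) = [[5, -10, -9], [2, -5, 0], [7, 6, 0]]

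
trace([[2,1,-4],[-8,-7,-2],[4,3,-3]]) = -8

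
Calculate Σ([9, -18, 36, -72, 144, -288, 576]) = 387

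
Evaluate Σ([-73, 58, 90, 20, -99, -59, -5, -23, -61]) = (-73) + 58 + 90 + 20 + (-99) + (-59) + (-5) + (-23) + (-61)
= -152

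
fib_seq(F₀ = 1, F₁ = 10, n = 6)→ F_2 = F_1 + F_0 = 11
F_3 = F_2 + F_1 = 21
F_4 = F_3 + F_2 = 32
...
= [1, 10, 11, 21, 32, 53]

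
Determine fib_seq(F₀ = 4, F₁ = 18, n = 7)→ F_2 = F_1 + F_0 = 22
F_3 = F_2 + F_1 = 40
F_4 = F_3 + F_2 = 62
...
= [4, 18, 22, 40, 62, 102, 164]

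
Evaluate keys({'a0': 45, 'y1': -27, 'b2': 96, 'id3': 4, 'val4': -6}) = ['a0', 'y1', 'b2', 'id3', 'val4']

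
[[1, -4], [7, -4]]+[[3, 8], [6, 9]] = [[4, 4], [13, 5]]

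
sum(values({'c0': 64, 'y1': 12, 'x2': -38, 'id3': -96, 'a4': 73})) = 64 + 12 + (-38) + (-96) + 73
= 15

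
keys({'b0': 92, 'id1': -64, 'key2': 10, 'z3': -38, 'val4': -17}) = ['b0', 'id1', 'key2', 'z3', 'val4']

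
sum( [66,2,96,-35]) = 129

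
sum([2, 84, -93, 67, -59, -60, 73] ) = 14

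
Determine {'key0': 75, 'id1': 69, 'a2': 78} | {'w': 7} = {'key0': 75, 'id1': 69, 'a2': 78, 'w': 7}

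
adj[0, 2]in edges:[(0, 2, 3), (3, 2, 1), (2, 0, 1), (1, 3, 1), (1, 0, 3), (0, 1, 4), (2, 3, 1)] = 3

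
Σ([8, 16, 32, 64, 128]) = 8 + 16 + 32 + 64 + 128
= 248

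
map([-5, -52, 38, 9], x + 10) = [5, -42, 48, 19]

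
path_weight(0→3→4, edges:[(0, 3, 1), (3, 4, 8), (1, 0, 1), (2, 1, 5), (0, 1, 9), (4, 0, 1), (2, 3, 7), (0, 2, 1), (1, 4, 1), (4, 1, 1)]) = w(0→3)=1 + w(3→4)=8
= 9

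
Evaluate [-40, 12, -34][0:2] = [-40, 12]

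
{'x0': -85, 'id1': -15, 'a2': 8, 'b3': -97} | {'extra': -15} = {'x0': -85, 'id1': -15, 'a2': 8, 'b3': -97, 'extra': -15}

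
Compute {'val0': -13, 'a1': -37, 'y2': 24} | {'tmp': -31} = {'val0': -13, 'a1': -37, 'y2': 24, 'tmp': -31}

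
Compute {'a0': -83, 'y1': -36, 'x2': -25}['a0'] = -83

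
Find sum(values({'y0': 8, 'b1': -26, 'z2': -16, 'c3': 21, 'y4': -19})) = -32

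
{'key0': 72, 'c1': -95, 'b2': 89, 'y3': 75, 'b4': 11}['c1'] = -95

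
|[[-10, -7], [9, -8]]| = (-10)*(-8) - (-7)*(9)
= 143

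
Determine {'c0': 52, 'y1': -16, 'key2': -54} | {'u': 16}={'c0': 52, 'y1': -16, 'key2': -54, 'u': 16}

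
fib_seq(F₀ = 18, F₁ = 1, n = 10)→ F_2 = F_1 + F_0 = 19
F_3 = F_2 + F_1 = 20
F_4 = F_3 + F_2 = 39
...
= [18, 1, 19, 20, 39, 59, 98, 157, 255, 412]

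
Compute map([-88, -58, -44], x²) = (-88)²=7744, (-58)²=3364, (-44)²=1936
= [7744, 3364, 1936]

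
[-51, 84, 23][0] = -51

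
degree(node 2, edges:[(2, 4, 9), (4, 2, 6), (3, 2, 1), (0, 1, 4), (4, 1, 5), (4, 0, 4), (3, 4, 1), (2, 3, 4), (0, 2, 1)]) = 5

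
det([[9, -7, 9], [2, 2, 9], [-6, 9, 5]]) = (1)*(9)*det([[2, 9], [9, 5]]) + (-1)*(-7)*det([[2, 9], [-6, 5]]) + (1)*(9)*det([[2, 2], [-6, 9]])
= -639 + 448 + 270
= 79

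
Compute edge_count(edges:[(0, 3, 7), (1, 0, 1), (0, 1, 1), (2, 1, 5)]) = 4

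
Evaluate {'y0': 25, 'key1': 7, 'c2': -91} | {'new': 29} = {'y0': 25, 'key1': 7, 'c2': -91, 'new': 29}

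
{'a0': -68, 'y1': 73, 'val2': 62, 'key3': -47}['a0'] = -68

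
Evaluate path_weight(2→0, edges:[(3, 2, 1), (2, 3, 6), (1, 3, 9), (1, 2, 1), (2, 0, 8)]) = w(2→0)=8
= 8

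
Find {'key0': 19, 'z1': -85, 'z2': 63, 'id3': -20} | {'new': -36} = {'key0': 19, 'z1': -85, 'z2': 63, 'id3': -20, 'new': -36}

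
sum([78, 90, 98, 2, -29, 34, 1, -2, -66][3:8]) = 6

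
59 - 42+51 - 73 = -5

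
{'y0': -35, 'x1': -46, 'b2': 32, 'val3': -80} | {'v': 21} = {'y0': -35, 'x1': -46, 'b2': 32, 'val3': -80, 'v': 21}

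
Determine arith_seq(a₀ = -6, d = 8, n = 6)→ a_0 = -6 + 0*8 = -6
a_1 = -6 + 1*8 = 2
a_2 = -6 + 2*8 = 10
...
= [-6, 2, 10, 18, 26, 34]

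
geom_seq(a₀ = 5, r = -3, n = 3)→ [5, -15, 45]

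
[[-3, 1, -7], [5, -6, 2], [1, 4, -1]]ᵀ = [[-3, 5, 1], [1, -6, 4], [-7, 2, -1]]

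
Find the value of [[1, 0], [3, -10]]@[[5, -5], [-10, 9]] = C[0][0] = (1)*(5) + (0)*(-10) = 5
C[0][1] = (1)*(-5) + (0)*(9) = -5
C[1][0] = (3)*(5) + (-10)*(-10) = 115
C[1][1] = (3)*(-5) + (-10)*(9) = -105
= [[5, -5], [115, -105]]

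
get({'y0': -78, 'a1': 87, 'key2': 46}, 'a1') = 87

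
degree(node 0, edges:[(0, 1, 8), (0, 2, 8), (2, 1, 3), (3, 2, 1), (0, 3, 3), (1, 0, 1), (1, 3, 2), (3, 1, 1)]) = 4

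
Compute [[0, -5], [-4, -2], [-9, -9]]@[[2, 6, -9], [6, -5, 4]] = [[-30, 25, -20], [-20, -14, 28], [-72, -9, 45]]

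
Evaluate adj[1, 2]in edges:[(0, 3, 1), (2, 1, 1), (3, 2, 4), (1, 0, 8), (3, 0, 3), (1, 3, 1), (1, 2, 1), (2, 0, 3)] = 1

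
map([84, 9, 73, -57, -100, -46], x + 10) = [94, 19, 83, -47, -90, -36]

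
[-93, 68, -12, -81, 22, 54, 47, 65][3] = -81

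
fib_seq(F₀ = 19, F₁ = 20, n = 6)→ F_2 = F_1 + F_0 = 39
F_3 = F_2 + F_1 = 59
F_4 = F_3 + F_2 = 98
...
= [19, 20, 39, 59, 98, 157]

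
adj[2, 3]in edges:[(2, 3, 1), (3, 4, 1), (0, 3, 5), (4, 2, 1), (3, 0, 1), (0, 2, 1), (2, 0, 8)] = 1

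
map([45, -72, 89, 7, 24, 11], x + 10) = 45+10=55, -72+10=-62, 89+10=99, 7+10=17, 24+10=34, 11+10=21
= [55, -62, 99, 17, 34, 21]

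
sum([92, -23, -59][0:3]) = 10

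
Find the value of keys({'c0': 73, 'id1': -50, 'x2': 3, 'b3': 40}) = ['c0', 'id1', 'x2', 'b3']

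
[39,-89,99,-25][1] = -89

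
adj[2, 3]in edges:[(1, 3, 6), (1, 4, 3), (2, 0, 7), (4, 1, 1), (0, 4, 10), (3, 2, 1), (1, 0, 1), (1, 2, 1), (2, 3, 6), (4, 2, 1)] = 6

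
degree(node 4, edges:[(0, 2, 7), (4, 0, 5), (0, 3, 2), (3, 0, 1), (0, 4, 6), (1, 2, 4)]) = incident: (4,0), (0,4)
= 2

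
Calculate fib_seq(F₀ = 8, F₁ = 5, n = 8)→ F_2 = F_1 + F_0 = 13
F_3 = F_2 + F_1 = 18
F_4 = F_3 + F_2 = 31
...
= [8, 5, 13, 18, 31, 49, 80, 129]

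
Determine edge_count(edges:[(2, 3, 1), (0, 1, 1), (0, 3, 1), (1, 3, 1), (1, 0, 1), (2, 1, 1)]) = 6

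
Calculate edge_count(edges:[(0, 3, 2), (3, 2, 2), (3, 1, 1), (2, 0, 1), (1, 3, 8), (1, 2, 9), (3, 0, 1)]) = 7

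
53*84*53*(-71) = -16752876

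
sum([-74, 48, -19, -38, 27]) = -56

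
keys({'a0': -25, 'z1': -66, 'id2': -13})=['a0', 'z1', 'id2']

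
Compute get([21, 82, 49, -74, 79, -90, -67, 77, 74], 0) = 21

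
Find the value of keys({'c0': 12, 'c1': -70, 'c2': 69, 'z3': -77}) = ['c0', 'c1', 'c2', 'z3']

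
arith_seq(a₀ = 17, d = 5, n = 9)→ [17, 22, 27, 32, 37, 42, 47, 52, 57]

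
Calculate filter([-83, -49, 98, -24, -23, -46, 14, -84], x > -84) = keep x where x > -84: -83✓, -49✓, 98✓, -24✓, -23✓, -46✓, 14✓, -84✗
= [-83, -49, 98, -24, -23, -46, 14]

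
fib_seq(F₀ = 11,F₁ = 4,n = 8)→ [11, 4, 15, 19, 34, 53, 87, 140]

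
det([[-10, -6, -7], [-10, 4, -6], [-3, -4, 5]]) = -732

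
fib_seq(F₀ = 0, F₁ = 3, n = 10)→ [0, 3, 3, 6, 9, 15, 24, 39, 63, 102]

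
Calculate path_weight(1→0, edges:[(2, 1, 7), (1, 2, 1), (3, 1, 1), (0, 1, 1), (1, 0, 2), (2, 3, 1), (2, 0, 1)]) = 2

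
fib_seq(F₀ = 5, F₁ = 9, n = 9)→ F_2 = F_1 + F_0 = 14
F_3 = F_2 + F_1 = 23
F_4 = F_3 + F_2 = 37
...
= [5, 9, 14, 23, 37, 60, 97, 157, 254]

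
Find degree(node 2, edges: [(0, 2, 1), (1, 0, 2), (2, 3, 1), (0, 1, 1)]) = incident: (0,2), (2,3)
= 2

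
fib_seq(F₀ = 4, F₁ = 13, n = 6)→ [4, 13, 17, 30, 47, 77]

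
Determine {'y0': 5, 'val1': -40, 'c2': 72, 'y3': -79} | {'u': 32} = {'y0': 5, 'val1': -40, 'c2': 72, 'y3': -79, 'u': 32}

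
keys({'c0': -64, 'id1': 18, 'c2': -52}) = ['c0', 'id1', 'c2']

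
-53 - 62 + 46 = -69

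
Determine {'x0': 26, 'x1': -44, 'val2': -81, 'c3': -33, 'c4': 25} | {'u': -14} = {'x0': 26, 'x1': -44, 'val2': -81, 'c3': -33, 'c4': 25, 'u': -14}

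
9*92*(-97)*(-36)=2891376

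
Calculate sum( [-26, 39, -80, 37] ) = (-26) + 39 + (-80) + 37
= -30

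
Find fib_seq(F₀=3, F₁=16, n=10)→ F_2 = F_1 + F_0 = 19
F_3 = F_2 + F_1 = 35
F_4 = F_3 + F_2 = 54
...
= [3, 16, 19, 35, 54, 89, 143, 232, 375, 607]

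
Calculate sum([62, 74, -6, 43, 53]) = 226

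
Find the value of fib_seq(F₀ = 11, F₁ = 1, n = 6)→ F_2 = F_1 + F_0 = 12
F_3 = F_2 + F_1 = 13
F_4 = F_3 + F_2 = 25
...
= [11, 1, 12, 13, 25, 38]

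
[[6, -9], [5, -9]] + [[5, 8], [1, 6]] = [[11, -1], [6, -3]]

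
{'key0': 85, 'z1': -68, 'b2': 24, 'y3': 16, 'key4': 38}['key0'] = 85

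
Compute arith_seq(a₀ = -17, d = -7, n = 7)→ [-17, -24, -31, -38, -45, -52, -59]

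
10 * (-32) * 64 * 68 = -1392640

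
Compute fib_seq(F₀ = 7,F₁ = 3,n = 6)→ [7, 3, 10, 13, 23, 36]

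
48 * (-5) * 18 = -4320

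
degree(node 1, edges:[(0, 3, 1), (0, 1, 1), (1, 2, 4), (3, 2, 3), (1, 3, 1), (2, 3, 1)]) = incident: (0,1), (1,2), (1,3)
= 3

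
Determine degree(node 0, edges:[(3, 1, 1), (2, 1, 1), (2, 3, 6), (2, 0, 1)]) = incident: (2,0)
= 1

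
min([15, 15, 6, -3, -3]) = -3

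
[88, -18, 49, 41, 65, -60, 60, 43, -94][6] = 60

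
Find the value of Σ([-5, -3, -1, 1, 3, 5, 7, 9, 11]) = 27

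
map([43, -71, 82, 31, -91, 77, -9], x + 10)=43+10=53, -71+10=-61, 82+10=92, 31+10=41, -91+10=-81, 77+10=87, -9+10=1
= [53, -61, 92, 41, -81, 87, 1]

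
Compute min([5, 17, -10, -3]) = -10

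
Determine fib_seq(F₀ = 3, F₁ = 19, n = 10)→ F_2 = F_1 + F_0 = 22
F_3 = F_2 + F_1 = 41
F_4 = F_3 + F_2 = 63
...
= [3, 19, 22, 41, 63, 104, 167, 271, 438, 709]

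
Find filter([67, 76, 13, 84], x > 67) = [76, 84]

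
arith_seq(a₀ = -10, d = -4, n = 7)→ a_0 = -10 + 0*-4 = -10
a_1 = -10 + 1*-4 = -14
a_2 = -10 + 2*-4 = -18
...
= [-10, -14, -18, -22, -26, -30, -34]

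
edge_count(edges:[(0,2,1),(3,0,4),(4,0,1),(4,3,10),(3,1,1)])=5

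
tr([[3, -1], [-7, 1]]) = diagonal: 3 + 1
= 4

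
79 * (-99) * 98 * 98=-75112884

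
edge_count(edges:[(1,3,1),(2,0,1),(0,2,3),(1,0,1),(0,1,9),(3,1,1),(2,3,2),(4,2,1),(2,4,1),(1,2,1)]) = 10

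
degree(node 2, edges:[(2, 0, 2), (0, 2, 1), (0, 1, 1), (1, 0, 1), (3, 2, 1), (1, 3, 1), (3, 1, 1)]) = incident: (2,0), (0,2), (3,2)
= 3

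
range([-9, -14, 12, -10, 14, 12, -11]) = 28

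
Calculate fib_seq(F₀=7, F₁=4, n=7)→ [7, 4, 11, 15, 26, 41, 67]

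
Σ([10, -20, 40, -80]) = -50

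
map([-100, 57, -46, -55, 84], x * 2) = [-200, 114, -92, -110, 168]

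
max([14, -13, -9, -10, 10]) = 14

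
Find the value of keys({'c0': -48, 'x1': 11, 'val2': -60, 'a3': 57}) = ['c0', 'x1', 'val2', 'a3']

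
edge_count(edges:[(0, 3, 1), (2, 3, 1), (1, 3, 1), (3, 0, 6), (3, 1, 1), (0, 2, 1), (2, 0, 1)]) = 7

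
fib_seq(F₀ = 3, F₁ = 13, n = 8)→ [3, 13, 16, 29, 45, 74, 119, 193]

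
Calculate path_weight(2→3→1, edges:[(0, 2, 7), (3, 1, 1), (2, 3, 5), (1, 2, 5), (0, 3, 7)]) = 6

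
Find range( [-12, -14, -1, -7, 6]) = 20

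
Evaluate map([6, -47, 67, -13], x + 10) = 6+10=16, -47+10=-37, 67+10=77, -13+10=-3
= [16, -37, 77, -3]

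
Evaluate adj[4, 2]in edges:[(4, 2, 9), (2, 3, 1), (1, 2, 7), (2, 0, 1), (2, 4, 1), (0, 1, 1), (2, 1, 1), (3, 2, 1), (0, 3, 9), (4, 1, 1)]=9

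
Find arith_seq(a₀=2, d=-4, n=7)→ a_0 = 2 + 0*-4 = 2
a_1 = 2 + 1*-4 = -2
a_2 = 2 + 2*-4 = -6
...
= [2, -2, -6, -10, -14, -18, -22]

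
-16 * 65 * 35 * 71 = -2584400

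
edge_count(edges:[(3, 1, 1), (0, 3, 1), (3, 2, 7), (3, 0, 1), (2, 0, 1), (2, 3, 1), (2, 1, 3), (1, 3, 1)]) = 8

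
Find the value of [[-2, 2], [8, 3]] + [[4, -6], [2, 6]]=[[2, -4], [10, 9]]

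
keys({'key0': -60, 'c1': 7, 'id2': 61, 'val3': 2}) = ['key0', 'c1', 'id2', 'val3']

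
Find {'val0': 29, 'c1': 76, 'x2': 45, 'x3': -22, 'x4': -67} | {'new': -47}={'val0': 29, 'c1': 76, 'x2': 45, 'x3': -22, 'x4': -67, 'new': -47}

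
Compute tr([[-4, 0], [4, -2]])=-6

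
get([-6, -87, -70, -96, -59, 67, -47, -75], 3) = -96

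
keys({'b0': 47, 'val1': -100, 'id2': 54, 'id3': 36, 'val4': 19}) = ['b0', 'val1', 'id2', 'id3', 'val4']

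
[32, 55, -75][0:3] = [32, 55, -75]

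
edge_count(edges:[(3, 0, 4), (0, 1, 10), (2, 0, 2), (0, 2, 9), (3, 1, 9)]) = 5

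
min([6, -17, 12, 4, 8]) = -17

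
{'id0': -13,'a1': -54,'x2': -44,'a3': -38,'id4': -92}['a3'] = -38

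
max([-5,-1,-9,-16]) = -1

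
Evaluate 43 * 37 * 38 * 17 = 1027786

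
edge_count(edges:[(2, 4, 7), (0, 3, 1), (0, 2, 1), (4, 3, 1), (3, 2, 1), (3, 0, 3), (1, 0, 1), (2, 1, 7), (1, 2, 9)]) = 9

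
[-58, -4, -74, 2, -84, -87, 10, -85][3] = 2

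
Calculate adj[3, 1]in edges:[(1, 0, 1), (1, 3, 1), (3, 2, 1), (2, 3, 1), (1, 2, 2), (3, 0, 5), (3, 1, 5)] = 5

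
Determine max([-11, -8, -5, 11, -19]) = 11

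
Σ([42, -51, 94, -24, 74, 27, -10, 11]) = 163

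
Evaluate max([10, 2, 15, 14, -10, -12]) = 15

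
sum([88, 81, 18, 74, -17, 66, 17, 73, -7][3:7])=slice → [74, -17, 66, 17]
74 + (-17) + 66 + 17
= 140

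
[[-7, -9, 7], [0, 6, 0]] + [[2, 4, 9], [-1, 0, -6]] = [[-5, -5, 16], [-1, 6, -6]]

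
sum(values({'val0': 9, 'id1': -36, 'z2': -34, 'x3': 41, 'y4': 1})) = 9 + (-36) + (-34) + 41 + 1
= -19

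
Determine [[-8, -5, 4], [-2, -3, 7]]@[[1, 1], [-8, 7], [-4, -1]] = C[0][0] = (-8)*(1) + (-5)*(-8) + (4)*(-4) = 16
C[0][1] = (-8)*(1) + (-5)*(7) + (4)*(-1) = -47
C[1][0] = (-2)*(1) + (-3)*(-8) + (7)*(-4) = -6
C[1][1] = (-2)*(1) + (-3)*(7) + (7)*(-1) = -30
= [[16, -47], [-6, -30]]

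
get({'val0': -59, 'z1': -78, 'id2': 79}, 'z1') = -78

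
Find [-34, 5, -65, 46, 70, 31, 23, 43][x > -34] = keep x where x > -34: -34✗, 5✓, -65✗, 46✓, 70✓, 31✓, 23✓, 43✓
= [5, 46, 70, 31, 23, 43]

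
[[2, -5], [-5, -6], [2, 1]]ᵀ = [[2, -5, 2], [-5, -6, 1]]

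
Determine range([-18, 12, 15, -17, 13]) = 33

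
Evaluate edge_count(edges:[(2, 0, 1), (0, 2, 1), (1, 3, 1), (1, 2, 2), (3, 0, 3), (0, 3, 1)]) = 6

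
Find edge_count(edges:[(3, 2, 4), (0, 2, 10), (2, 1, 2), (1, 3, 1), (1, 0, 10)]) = 5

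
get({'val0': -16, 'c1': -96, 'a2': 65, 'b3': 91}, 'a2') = 65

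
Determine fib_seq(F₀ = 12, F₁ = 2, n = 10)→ [12, 2, 14, 16, 30, 46, 76, 122, 198, 320]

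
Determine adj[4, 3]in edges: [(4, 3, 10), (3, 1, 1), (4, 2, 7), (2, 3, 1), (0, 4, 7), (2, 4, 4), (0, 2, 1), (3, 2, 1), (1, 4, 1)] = 10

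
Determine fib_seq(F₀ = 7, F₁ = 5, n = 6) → F_2 = F_1 + F_0 = 12
F_3 = F_2 + F_1 = 17
F_4 = F_3 + F_2 = 29
...
= [7, 5, 12, 17, 29, 46]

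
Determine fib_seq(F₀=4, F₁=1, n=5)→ [4, 1, 5, 6, 11]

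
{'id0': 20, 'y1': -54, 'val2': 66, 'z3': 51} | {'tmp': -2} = {'id0': 20, 'y1': -54, 'val2': 66, 'z3': 51, 'tmp': -2}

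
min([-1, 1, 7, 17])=-1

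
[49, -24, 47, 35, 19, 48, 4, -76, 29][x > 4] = keep x where x > 4: 49✓, -24✗, 47✓, 35✓, 19✓, 48✓, 4✗, -76✗, 29✓
= [49, 47, 35, 19, 48, 29]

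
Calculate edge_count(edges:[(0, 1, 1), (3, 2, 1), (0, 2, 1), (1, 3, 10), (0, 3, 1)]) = 5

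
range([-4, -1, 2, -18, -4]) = 20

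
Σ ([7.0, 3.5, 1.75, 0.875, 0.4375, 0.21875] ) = 13.78125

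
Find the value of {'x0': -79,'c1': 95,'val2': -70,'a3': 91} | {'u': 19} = {'x0': -79, 'c1': 95, 'val2': -70, 'a3': 91, 'u': 19}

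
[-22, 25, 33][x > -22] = keep x where x > -22: -22✗, 25✓, 33✓
= [25, 33]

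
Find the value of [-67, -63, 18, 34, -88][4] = -88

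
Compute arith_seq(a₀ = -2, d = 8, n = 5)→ a_0 = -2 + 0*8 = -2
a_1 = -2 + 1*8 = 6
a_2 = -2 + 2*8 = 14
...
= [-2, 6, 14, 22, 30]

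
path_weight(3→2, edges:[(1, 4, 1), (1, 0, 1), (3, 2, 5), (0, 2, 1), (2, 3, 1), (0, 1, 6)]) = 5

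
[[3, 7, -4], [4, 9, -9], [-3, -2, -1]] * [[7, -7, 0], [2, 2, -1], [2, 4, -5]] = C[0][0] = (3)*(7) + (7)*(2) + (-4)*(2) = 27
C[0][1] = (3)*(-7) + (7)*(2) + (-4)*(4) = -23
C[0][2] = (3)*(0) + (7)*(-1) + (-4)*(-5) = 13
C[1][0] = (4)*(7) + (9)*(2) + (-9)*(2) = 28
C[1][1] = (4)*(-7) + (9)*(2) + (-9)*(4) = -46
C[1][2] = (4)*(0) + (9)*(-1) + (-9)*(-5) = 36
... (3 more cells)
= [[27, -23, 13], [28, -46, 36], [-27, 13, 7]]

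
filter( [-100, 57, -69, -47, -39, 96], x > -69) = [57, -47, -39, 96]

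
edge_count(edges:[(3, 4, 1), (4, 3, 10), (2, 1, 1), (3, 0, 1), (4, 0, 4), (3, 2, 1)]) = 6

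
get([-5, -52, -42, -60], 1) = -52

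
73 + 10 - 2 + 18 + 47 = 146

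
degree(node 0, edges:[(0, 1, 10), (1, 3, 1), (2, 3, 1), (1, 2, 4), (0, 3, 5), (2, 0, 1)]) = incident: (0,1), (0,3), (2,0)
= 3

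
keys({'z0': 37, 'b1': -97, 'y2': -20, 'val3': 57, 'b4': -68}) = ['z0', 'b1', 'y2', 'val3', 'b4']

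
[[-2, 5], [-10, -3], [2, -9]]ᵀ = [[-2, -10, 2], [5, -3, -9]]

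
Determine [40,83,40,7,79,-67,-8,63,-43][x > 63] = [83, 79]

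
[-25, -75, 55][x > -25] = keep x where x > -25: -25✗, -75✗, 55✓
= [55]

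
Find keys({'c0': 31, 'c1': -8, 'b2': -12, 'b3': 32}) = ['c0', 'c1', 'b2', 'b3']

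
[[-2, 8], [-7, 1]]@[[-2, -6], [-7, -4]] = C[0][0] = (-2)*(-2) + (8)*(-7) = -52
C[0][1] = (-2)*(-6) + (8)*(-4) = -20
C[1][0] = (-7)*(-2) + (1)*(-7) = 7
C[1][1] = (-7)*(-6) + (1)*(-4) = 38
= [[-52, -20], [7, 38]]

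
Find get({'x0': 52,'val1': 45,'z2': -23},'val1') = 45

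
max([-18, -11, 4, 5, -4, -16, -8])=5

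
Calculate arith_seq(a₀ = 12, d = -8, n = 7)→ a_0 = 12 + 0*-8 = 12
a_1 = 12 + 1*-8 = 4
a_2 = 12 + 2*-8 = -4
...
= [12, 4, -4, -12, -20, -28, -36]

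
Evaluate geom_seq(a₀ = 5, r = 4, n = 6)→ a_0 = 5*4^0 = 5
a_1 = 5*4^1 = 20
a_2 = 5*4^2 = 80
...
= [5, 20, 80, 320, 1280, 5120]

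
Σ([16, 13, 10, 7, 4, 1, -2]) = 16 + 13 + 10 + 7 + 4 + 1 + (-2)
= 49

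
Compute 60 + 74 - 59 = 75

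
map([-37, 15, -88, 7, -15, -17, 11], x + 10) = -37+10=-27, 15+10=25, -88+10=-78, 7+10=17, -15+10=-5, -17+10=-7, 11+10=21
= [-27, 25, -78, 17, -5, -7, 21]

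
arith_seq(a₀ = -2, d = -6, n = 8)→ [-2, -8, -14, -20, -26, -32, -38, -44]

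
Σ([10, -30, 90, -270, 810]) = 10 + -30 + 90 + -270 + 810
= 610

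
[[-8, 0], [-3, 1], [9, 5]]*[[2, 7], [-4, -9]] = [[-16, -56], [-10, -30], [-2, 18]]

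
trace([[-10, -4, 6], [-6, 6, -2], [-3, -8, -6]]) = -10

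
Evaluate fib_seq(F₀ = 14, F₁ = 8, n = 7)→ [14, 8, 22, 30, 52, 82, 134]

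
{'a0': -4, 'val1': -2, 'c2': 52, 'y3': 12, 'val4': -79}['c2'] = 52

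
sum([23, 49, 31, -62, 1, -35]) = 7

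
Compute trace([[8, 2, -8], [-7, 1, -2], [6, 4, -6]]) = 3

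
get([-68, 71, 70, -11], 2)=70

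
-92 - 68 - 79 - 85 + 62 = -262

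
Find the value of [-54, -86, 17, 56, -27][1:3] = [-86, 17]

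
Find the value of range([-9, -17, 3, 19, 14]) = 36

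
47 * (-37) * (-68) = 118252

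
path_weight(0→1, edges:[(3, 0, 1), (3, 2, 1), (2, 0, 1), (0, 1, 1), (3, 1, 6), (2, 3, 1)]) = w(0→1)=1
= 1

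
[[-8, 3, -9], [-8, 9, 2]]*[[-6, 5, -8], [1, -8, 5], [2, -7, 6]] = C[0][0] = (-8)*(-6) + (3)*(1) + (-9)*(2) = 33
C[0][1] = (-8)*(5) + (3)*(-8) + (-9)*(-7) = -1
C[0][2] = (-8)*(-8) + (3)*(5) + (-9)*(6) = 25
C[1][0] = (-8)*(-6) + (9)*(1) + (2)*(2) = 61
C[1][1] = (-8)*(5) + (9)*(-8) + (2)*(-7) = -126
C[1][2] = (-8)*(-8) + (9)*(5) + (2)*(6) = 121
= [[33, -1, 25], [61, -126, 121]]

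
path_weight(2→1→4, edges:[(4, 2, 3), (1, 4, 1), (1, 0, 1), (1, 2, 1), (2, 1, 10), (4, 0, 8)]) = w(2→1)=10 + w(1→4)=1
= 11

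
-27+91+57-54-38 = 29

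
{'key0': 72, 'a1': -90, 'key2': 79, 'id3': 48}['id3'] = 48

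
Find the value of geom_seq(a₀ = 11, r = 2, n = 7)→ a_0 = 11*2^0 = 11
a_1 = 11*2^1 = 22
a_2 = 11*2^2 = 44
...
= [11, 22, 44, 88, 176, 352, 704]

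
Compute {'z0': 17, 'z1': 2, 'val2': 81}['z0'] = 17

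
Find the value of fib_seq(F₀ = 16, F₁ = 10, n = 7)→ [16, 10, 26, 36, 62, 98, 160]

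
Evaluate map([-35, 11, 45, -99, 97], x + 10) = [-25, 21, 55, -89, 107]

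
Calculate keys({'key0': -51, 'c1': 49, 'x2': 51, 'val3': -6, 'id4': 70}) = ['key0', 'c1', 'x2', 'val3', 'id4']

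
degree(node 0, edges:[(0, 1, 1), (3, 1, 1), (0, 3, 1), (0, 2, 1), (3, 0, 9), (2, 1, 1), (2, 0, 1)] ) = 5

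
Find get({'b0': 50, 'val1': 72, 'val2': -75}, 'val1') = 72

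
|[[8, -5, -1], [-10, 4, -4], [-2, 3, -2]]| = (1)*(8)*det([[4, -4], [3, -2]]) + (-1)*(-5)*det([[-10, -4], [-2, -2]]) + (1)*(-1)*det([[-10, 4], [-2, 3]])
= 32 + 60 + 22
= 114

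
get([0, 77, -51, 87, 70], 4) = 70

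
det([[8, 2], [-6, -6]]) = -36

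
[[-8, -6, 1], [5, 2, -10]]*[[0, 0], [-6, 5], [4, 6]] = C[0][0] = (-8)*(0) + (-6)*(-6) + (1)*(4) = 40
C[0][1] = (-8)*(0) + (-6)*(5) + (1)*(6) = -24
C[1][0] = (5)*(0) + (2)*(-6) + (-10)*(4) = -52
C[1][1] = (5)*(0) + (2)*(5) + (-10)*(6) = -50
= [[40, -24], [-52, -50]]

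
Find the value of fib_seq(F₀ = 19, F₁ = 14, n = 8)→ F_2 = F_1 + F_0 = 33
F_3 = F_2 + F_1 = 47
F_4 = F_3 + F_2 = 80
...
= [19, 14, 33, 47, 80, 127, 207, 334]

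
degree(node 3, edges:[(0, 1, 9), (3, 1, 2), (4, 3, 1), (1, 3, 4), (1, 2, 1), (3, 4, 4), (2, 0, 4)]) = 4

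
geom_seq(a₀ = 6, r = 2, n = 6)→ a_0 = 6*2^0 = 6
a_1 = 6*2^1 = 12
a_2 = 6*2^2 = 24
...
= [6, 12, 24, 48, 96, 192]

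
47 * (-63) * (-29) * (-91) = -7814079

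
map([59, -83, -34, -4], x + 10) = 59+10=69, -83+10=-73, -34+10=-24, -4+10=6
= [69, -73, -24, 6]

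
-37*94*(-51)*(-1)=-177378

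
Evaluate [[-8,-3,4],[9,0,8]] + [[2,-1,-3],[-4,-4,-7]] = [[-6, -4, 1], [5, -4, 1]]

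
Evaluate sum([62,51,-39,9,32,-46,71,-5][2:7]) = 27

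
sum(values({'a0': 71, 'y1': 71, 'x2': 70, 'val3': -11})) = 71 + 71 + 70 + (-11)
= 201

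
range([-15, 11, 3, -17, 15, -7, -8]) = 32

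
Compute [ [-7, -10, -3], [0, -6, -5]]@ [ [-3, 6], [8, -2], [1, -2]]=[[-62, -16], [-53, 22]]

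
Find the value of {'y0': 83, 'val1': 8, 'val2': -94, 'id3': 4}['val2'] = -94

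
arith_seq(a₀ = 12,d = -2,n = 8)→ a_0 = 12 + 0*-2 = 12
a_1 = 12 + 1*-2 = 10
a_2 = 12 + 2*-2 = 8
...
= [12, 10, 8, 6, 4, 2, 0, -2]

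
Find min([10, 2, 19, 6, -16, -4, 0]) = -16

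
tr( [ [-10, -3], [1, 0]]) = diagonal: (-10) + 0
= -10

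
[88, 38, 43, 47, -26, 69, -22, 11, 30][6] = -22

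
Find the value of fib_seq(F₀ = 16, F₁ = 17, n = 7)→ [16, 17, 33, 50, 83, 133, 216]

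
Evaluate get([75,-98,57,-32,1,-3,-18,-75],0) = 75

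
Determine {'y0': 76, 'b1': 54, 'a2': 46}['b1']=54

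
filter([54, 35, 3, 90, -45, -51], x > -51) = keep x where x > -51: 54✓, 35✓, 3✓, 90✓, -45✓, -51✗
= [54, 35, 3, 90, -45]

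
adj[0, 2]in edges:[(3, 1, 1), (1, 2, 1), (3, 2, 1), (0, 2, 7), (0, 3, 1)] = 7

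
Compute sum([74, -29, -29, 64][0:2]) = slice → [74, -29]
74 + (-29)
= 45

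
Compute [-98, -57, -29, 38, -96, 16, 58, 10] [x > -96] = keep x where x > -96: -98✗, -57✓, -29✓, 38✓, -96✗, 16✓, 58✓, 10✓
= [-57, -29, 38, 16, 58, 10]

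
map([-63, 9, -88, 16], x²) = (-63)²=3969, (9)²=81, (-88)²=7744, (16)²=256
= [3969, 81, 7744, 256]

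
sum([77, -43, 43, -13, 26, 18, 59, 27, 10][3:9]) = 127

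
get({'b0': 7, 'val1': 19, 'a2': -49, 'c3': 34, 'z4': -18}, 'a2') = -49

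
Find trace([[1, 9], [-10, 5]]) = diagonal: 1 + 5
= 6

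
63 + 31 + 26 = 120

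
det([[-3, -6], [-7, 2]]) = (-3)*(2) - (-6)*(-7)
= -48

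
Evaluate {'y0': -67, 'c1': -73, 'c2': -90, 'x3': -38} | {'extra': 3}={'y0': -67, 'c1': -73, 'c2': -90, 'x3': -38, 'extra': 3}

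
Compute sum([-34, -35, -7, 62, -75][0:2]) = slice → [-34, -35]
(-34) + (-35)
= -69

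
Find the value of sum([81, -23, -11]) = 81 + (-23) + (-11)
= 47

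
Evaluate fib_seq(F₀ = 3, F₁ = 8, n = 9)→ F_2 = F_1 + F_0 = 11
F_3 = F_2 + F_1 = 19
F_4 = F_3 + F_2 = 30
...
= [3, 8, 11, 19, 30, 49, 79, 128, 207]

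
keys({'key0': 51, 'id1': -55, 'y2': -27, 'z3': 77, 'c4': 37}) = ['key0', 'id1', 'y2', 'z3', 'c4']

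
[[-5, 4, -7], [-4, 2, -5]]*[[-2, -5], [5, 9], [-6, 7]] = C[0][0] = (-5)*(-2) + (4)*(5) + (-7)*(-6) = 72
C[0][1] = (-5)*(-5) + (4)*(9) + (-7)*(7) = 12
C[1][0] = (-4)*(-2) + (2)*(5) + (-5)*(-6) = 48
C[1][1] = (-4)*(-5) + (2)*(9) + (-5)*(7) = 3
= [[72, 12], [48, 3]]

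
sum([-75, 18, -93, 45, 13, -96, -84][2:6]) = -131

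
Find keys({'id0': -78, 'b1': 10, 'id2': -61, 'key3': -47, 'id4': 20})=['id0', 'b1', 'id2', 'key3', 'id4']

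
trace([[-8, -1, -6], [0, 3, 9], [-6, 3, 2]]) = diagonal: (-8) + 3 + 2
= -3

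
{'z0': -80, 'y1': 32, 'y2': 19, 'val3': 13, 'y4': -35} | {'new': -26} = {'z0': -80, 'y1': 32, 'y2': 19, 'val3': 13, 'y4': -35, 'new': -26}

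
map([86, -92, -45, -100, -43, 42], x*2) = 86*2=172, -92*2=-184, -45*2=-90, -100*2=-200, -43*2=-86, 42*2=84
= [172, -184, -90, -200, -86, 84]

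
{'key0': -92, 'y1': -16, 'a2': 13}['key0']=-92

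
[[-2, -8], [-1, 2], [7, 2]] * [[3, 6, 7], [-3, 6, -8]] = [[18, -60, 50], [-9, 6, -23], [15, 54, 33]]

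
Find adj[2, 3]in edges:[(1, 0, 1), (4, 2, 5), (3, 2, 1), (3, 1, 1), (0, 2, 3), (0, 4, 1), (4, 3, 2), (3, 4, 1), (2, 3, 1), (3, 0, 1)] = 1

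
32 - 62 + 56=26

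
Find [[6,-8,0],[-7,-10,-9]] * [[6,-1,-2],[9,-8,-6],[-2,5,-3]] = C[0][0] = (6)*(6) + (-8)*(9) + (0)*(-2) = -36
C[0][1] = (6)*(-1) + (-8)*(-8) + (0)*(5) = 58
C[0][2] = (6)*(-2) + (-8)*(-6) + (0)*(-3) = 36
C[1][0] = (-7)*(6) + (-10)*(9) + (-9)*(-2) = -114
C[1][1] = (-7)*(-1) + (-10)*(-8) + (-9)*(5) = 42
C[1][2] = (-7)*(-2) + (-10)*(-6) + (-9)*(-3) = 101
= [[-36, 58, 36], [-114, 42, 101]]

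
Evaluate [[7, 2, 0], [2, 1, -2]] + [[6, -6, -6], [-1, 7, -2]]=[[13, -4, -6], [1, 8, -4]]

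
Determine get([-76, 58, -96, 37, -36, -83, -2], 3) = 37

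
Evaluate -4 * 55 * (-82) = 18040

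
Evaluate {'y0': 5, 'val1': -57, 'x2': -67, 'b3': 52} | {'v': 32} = {'y0': 5, 'val1': -57, 'x2': -67, 'b3': 52, 'v': 32}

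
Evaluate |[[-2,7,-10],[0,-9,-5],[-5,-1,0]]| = 635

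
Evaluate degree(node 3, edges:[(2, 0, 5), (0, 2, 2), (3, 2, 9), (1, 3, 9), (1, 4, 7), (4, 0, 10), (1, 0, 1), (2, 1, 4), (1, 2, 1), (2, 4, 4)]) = incident: (3,2), (1,3)
= 2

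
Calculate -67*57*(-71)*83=22505367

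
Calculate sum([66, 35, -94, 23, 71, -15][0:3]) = 7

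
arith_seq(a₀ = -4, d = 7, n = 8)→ [-4, 3, 10, 17, 24, 31, 38, 45]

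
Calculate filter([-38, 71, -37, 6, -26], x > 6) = keep x where x > 6: -38✗, 71✓, -37✗, 6✗, -26✗
= [71]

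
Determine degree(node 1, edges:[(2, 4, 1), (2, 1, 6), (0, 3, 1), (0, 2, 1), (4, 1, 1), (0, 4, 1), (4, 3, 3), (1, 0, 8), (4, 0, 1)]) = incident: (2,1), (4,1), (1,0)
= 3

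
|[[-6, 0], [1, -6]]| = (-6)*(-6) - (0)*(1)
= 36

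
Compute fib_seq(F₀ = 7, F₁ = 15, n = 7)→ F_2 = F_1 + F_0 = 22
F_3 = F_2 + F_1 = 37
F_4 = F_3 + F_2 = 59
...
= [7, 15, 22, 37, 59, 96, 155]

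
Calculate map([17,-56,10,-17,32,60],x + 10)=17+10=27, -56+10=-46, 10+10=20, -17+10=-7, 32+10=42, 60+10=70
= [27, -46, 20, -7, 42, 70]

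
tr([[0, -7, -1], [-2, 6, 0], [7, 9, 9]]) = diagonal: 0 + 6 + 9
= 15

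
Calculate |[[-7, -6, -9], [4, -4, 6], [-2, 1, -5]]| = (1)*(-7)*det([[-4, 6], [1, -5]]) + (-1)*(-6)*det([[4, 6], [-2, -5]]) + (1)*(-9)*det([[4, -4], [-2, 1]])
= -98 + -48 + 36
= -110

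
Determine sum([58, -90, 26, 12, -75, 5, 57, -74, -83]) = -164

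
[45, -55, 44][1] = -55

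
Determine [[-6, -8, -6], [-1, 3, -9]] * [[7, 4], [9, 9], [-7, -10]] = C[0][0] = (-6)*(7) + (-8)*(9) + (-6)*(-7) = -72
C[0][1] = (-6)*(4) + (-8)*(9) + (-6)*(-10) = -36
C[1][0] = (-1)*(7) + (3)*(9) + (-9)*(-7) = 83
C[1][1] = (-1)*(4) + (3)*(9) + (-9)*(-10) = 113
= [[-72, -36], [83, 113]]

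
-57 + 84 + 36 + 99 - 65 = 97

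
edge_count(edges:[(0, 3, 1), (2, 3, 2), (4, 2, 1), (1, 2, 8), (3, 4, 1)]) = 5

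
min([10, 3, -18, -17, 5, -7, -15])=-18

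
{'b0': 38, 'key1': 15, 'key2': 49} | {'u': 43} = {'b0': 38, 'key1': 15, 'key2': 49, 'u': 43}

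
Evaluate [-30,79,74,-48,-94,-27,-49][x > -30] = keep x where x > -30: -30✗, 79✓, 74✓, -48✗, -94✗, -27✓, -49✗
= [79, 74, -27]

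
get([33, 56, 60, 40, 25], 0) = 33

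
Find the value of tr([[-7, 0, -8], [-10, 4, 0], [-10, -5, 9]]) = diagonal: (-7) + 4 + 9
= 6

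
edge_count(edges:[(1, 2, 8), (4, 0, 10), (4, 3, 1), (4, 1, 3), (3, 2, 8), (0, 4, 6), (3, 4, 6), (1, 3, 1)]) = 8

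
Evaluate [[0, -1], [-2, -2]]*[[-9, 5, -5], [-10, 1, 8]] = C[0][0] = (0)*(-9) + (-1)*(-10) = 10
C[0][1] = (0)*(5) + (-1)*(1) = -1
C[0][2] = (0)*(-5) + (-1)*(8) = -8
C[1][0] = (-2)*(-9) + (-2)*(-10) = 38
C[1][1] = (-2)*(5) + (-2)*(1) = -12
C[1][2] = (-2)*(-5) + (-2)*(8) = -6
= [[10, -1, -8], [38, -12, -6]]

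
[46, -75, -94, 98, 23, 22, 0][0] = 46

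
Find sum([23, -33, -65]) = -75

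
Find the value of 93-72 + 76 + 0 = 97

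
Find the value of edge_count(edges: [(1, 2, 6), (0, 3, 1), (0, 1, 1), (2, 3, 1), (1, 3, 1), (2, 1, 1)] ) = 6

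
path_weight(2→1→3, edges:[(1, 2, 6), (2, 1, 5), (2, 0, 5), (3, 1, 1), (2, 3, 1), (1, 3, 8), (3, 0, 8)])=w(2→1)=5 + w(1→3)=8
= 13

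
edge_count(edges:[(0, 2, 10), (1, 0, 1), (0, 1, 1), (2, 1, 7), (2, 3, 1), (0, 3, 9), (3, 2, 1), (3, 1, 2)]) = 8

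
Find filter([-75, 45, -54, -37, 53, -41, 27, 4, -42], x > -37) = keep x where x > -37: -75✗, 45✓, -54✗, -37✗, 53✓, -41✗, 27✓, 4✓, -42✗
= [45, 53, 27, 4]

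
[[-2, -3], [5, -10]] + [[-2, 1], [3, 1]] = [[-4, -2], [8, -9]]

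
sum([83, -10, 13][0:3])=86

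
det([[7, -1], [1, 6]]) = (7)*(6) - (-1)*(1)
= 43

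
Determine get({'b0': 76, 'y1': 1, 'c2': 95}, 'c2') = 95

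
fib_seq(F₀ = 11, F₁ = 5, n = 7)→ [11, 5, 16, 21, 37, 58, 95]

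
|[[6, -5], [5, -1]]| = 19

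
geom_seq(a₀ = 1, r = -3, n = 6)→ [1, -3, 9, -27, 81, -243]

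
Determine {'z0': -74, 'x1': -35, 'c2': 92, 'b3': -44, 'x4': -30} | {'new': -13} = {'z0': -74, 'x1': -35, 'c2': 92, 'b3': -44, 'x4': -30, 'new': -13}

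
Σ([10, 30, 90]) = 10 + 30 + 90
= 130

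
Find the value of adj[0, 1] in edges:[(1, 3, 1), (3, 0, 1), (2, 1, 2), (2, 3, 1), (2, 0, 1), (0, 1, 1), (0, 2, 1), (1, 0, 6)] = 1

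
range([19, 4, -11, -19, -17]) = 38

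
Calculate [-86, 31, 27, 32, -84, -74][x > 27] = keep x where x > 27: -86✗, 31✓, 27✗, 32✓, -84✗, -74✗
= [31, 32]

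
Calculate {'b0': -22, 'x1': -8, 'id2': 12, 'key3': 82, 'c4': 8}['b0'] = -22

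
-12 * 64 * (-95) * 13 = 948480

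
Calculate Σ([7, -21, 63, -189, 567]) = 7 + -21 + 63 + -189 + 567
= 427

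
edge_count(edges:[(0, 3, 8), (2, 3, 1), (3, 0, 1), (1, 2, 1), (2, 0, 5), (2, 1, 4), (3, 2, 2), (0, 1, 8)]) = 8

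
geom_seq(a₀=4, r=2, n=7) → a_0 = 4*2^0 = 4
a_1 = 4*2^1 = 8
a_2 = 4*2^2 = 16
...
= [4, 8, 16, 32, 64, 128, 256]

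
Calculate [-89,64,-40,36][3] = 36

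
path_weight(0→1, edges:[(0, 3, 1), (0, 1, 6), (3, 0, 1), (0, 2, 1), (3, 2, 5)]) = w(0→1)=6
= 6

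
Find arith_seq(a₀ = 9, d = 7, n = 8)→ a_0 = 9 + 0*7 = 9
a_1 = 9 + 1*7 = 16
a_2 = 9 + 2*7 = 23
...
= [9, 16, 23, 30, 37, 44, 51, 58]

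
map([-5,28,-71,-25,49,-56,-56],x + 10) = -5+10=5, 28+10=38, -71+10=-61, -25+10=-15, 49+10=59, -56+10=-46, -56+10=-46
= [5, 38, -61, -15, 59, -46, -46]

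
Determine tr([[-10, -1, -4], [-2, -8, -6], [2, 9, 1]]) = -17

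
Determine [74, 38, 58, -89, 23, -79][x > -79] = [74, 38, 58, 23]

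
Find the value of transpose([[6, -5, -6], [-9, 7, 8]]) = [[6, -9], [-5, 7], [-6, 8]]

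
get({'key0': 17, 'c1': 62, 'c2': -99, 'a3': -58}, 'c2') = -99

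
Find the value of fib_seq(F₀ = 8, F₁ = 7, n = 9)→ F_2 = F_1 + F_0 = 15
F_3 = F_2 + F_1 = 22
F_4 = F_3 + F_2 = 37
...
= [8, 7, 15, 22, 37, 59, 96, 155, 251]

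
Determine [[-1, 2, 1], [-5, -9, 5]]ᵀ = [[-1, -5], [2, -9], [1, 5]]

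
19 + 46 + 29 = 94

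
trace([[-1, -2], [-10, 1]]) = 0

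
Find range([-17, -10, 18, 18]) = 35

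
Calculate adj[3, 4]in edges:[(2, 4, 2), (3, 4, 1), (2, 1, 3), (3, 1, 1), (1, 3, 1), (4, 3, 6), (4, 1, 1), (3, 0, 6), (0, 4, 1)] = 1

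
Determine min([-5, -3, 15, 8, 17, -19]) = -19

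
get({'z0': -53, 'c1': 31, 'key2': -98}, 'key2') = -98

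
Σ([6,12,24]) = 42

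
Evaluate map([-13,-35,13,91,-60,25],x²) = [169, 1225, 169, 8281, 3600, 625]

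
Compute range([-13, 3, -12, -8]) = 16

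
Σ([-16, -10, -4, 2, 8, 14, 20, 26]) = (-16) + (-10) + (-4) + 2 + 8 + 14 + 20 + 26
= 40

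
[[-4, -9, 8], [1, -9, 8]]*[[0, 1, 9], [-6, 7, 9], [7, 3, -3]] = [[110, -43, -141], [110, -38, -96]]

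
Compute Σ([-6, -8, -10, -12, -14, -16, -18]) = (-6) + (-8) + (-10) + (-12) + (-14) + (-16) + (-18)
= -84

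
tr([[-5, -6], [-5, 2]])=-3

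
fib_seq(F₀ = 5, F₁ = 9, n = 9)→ F_2 = F_1 + F_0 = 14
F_3 = F_2 + F_1 = 23
F_4 = F_3 + F_2 = 37
...
= [5, 9, 14, 23, 37, 60, 97, 157, 254]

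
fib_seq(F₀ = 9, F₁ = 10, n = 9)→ [9, 10, 19, 29, 48, 77, 125, 202, 327]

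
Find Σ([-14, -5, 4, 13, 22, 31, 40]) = 91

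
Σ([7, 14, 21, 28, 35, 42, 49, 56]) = 7 + 14 + 21 + 28 + 35 + 42 + 49 + 56
= 252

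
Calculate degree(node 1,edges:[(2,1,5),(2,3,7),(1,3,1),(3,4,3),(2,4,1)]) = 2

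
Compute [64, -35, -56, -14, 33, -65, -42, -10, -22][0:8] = [64, -35, -56, -14, 33, -65, -42, -10]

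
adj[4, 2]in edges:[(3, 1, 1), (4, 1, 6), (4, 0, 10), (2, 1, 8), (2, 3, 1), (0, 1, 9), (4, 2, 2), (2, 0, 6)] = 2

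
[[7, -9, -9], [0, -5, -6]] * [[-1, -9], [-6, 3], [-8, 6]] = [[119, -144], [78, -51]]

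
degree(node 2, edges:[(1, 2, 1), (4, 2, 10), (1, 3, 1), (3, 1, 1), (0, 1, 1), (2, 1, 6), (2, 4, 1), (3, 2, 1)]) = 5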